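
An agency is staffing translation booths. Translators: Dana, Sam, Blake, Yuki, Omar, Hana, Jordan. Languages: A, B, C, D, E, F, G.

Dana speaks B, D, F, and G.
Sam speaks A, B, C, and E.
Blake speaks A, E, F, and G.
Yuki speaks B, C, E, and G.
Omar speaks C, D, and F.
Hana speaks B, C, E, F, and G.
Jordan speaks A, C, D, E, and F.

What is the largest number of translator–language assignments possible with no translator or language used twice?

A valid assignment of size 7: Dana→D, Sam→B, Blake→G, Yuki→E, Omar→C, Hana→F, Jordan→A.
All 7 translators are matched, so no larger matching exists.

7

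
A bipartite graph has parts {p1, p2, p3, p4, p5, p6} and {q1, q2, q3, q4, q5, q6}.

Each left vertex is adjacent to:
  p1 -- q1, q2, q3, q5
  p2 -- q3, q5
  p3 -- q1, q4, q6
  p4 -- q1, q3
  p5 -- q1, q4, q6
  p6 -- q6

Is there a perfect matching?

Yes

One maximum matching: p1-q2, p2-q5, p3-q1, p4-q3, p5-q4, p6-q6.
Every left vertex is matched, so this is a perfect matching.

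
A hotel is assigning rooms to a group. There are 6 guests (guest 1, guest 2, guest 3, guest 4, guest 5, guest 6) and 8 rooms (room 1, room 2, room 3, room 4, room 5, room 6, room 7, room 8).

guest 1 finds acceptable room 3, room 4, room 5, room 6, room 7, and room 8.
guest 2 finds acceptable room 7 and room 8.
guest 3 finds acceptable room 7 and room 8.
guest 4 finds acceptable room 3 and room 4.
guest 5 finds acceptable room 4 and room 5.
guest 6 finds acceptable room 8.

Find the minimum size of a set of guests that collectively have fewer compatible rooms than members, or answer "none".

Take S = {guest 2, guest 3, guest 6}. Its neighbourhood is {room 7, room 8}, so |N(S)| = 2 < |S| = 3.
Every subset of size less than 3 has at least as many neighbours as members, so 3 is the minimum.

3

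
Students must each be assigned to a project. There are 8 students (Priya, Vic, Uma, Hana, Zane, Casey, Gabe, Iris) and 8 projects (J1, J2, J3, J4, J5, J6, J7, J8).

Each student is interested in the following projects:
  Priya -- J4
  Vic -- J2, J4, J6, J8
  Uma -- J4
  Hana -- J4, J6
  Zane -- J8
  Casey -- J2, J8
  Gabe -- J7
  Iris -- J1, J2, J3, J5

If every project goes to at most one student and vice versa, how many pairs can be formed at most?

6

One maximum matching: Priya→J4, Vic→J2, Hana→J6, Zane→J8, Gabe→J7, Iris→J3.
The set {Priya, Vic, Uma, Hana, Zane, Casey} has only 4 neighbours ({J2, J4, J6, J8}), so by Hall's theorem at most 6 of the 8 students can be matched.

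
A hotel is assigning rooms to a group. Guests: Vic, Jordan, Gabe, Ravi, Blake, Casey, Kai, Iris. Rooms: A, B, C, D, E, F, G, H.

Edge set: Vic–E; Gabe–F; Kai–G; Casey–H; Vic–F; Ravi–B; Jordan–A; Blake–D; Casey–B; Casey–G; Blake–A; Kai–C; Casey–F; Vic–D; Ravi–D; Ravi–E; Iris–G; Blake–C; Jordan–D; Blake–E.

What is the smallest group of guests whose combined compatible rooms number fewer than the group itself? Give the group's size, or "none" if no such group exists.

none

A matching saturating every guest exists, for instance Vic→D, Jordan→A, Gabe→F, Ravi→B, Blake→E, Casey→H, Kai→C, Iris→G.
By Hall's marriage theorem, this means |N(S)| ≥ |S| for every subset S, so no violating subset exists.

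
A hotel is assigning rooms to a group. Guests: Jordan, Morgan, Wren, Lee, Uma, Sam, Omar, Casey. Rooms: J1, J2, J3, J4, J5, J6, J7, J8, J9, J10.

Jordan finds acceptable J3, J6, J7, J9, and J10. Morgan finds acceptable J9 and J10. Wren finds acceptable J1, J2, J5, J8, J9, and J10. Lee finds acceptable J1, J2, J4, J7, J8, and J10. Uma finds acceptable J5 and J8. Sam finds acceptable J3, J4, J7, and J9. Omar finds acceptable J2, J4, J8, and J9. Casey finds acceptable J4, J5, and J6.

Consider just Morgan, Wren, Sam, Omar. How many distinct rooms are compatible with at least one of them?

The union of neighbours of {Morgan, Wren, Sam, Omar} is {J1, J2, J3, J4, J5, J7, J8, J9, J10}, which has 9 elements.
Since |N(S)| = 9 ≥ |S| = 4, Hall's condition holds for this subset.

9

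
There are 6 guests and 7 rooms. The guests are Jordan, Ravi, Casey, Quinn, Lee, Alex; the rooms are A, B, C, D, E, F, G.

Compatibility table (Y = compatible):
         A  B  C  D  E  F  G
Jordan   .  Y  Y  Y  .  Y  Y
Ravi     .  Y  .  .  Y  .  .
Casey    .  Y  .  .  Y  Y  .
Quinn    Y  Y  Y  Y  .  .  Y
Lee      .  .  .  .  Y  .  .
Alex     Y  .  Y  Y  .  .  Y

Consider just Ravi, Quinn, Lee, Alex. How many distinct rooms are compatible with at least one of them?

6

The union of neighbours of {Ravi, Quinn, Lee, Alex} is {A, B, C, D, E, G}, which has 6 elements.
Since |N(S)| = 6 ≥ |S| = 4, Hall's condition holds for this subset.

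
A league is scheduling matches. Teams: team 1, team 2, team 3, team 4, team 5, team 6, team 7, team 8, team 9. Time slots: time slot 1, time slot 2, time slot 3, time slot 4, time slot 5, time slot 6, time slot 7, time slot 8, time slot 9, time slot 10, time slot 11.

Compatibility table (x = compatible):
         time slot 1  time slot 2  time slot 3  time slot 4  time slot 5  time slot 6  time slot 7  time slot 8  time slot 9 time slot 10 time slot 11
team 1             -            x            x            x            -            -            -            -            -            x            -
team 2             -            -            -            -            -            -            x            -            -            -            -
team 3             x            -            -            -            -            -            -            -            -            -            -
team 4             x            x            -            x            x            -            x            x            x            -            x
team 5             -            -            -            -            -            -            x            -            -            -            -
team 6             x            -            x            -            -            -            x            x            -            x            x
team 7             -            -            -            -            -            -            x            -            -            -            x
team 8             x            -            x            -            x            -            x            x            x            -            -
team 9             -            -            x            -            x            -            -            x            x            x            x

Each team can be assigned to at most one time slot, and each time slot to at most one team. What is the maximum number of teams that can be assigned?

One maximum matching: team 1→time slot 2, team 2→time slot 7, team 3→time slot 1, team 4→time slot 4, team 6→time slot 3, team 7→time slot 11, team 8→time slot 5, team 9→time slot 8.
The set {team 2, team 5} has only 1 neighbour ({time slot 7}), so by Hall's theorem at most 8 of the 9 teams can be matched.

8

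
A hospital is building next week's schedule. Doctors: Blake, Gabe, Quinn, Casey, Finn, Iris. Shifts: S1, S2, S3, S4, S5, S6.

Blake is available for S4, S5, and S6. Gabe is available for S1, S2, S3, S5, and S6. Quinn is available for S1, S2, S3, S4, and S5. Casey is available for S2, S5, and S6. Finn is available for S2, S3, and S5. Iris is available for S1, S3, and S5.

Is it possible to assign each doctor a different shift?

Yes

A valid assignment of size 6: Blake–S4, Gabe–S2, Quinn–S1, Casey–S6, Finn–S5, Iris–S3.
Every doctor is matched, so this is a perfect matching.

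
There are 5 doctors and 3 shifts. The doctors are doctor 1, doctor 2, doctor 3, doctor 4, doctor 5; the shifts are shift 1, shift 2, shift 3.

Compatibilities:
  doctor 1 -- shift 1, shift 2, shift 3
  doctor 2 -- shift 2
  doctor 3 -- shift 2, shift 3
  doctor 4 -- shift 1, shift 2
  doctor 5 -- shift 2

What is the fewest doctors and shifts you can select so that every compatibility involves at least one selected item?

{shift 1, shift 2, shift 3} is a vertex cover of size 3: every edge has an endpoint in this set.
No smaller cover exists because doctor 1–shift 1, doctor 2–shift 2, doctor 3–shift 3 is a matching of size 3, and a cover must include an endpoint of each of these disjoint edges (König's theorem).

3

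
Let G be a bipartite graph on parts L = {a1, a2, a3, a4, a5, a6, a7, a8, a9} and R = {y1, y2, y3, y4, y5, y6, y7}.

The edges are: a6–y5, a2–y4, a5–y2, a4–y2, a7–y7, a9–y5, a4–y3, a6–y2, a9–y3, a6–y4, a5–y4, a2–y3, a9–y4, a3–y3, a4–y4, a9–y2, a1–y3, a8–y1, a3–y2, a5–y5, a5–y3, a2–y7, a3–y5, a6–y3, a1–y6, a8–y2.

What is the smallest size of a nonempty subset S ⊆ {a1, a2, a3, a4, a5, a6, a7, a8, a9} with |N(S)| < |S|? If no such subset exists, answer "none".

5

Take S = {a3, a4, a5, a6, a9}. Its neighbourhood is {y2, y3, y4, y5}, so |N(S)| = 4 < |S| = 5.
Every subset of size less than 5 has at least as many neighbours as members, so 5 is the minimum.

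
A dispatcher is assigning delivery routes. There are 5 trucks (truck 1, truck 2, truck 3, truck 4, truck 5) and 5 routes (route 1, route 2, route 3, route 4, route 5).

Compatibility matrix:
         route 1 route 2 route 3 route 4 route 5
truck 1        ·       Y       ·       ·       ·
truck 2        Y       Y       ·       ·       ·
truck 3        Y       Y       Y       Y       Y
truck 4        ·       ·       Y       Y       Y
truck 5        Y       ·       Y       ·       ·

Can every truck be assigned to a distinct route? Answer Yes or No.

One maximum matching: truck 1–route 2, truck 2–route 1, truck 3–route 4, truck 4–route 5, truck 5–route 3.
All 5 trucks are covered.

Yes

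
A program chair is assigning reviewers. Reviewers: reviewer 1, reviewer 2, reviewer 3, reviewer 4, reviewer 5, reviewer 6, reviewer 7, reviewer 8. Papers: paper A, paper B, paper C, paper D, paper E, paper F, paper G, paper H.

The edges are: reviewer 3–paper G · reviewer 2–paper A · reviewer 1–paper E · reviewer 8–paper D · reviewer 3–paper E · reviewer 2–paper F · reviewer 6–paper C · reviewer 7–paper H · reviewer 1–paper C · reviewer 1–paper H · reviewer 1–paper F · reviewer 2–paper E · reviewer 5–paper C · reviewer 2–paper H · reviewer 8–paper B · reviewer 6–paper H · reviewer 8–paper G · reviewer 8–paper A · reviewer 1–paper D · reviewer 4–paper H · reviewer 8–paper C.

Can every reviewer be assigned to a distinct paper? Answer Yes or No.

No

The set {reviewer 4, reviewer 5, reviewer 6, reviewer 7} has only 2 neighbours ({paper C, paper H}), so by Hall's theorem at most 6 of the 8 reviewers can be matched.
Hence no matching covers every reviewer.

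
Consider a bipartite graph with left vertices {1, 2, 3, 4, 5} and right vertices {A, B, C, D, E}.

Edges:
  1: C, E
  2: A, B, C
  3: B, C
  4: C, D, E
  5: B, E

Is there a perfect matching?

Yes

For example, pair 1→E, 2→A, 3→C, 4→D, 5→B.
Every left vertex is matched, so this is a perfect matching.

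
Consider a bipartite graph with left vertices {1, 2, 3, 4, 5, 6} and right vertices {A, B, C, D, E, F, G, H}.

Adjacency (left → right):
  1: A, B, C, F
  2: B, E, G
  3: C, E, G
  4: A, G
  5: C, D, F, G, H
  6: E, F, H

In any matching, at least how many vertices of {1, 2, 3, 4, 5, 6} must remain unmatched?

For example, pair 1→F, 2→B, 3→E, 4→A, 5→G, 6→H.
All 6 left vertices are matched, so no larger matching exists.
That matches 6 of the 6, leaving 0 unmatched; no matching can do better.

0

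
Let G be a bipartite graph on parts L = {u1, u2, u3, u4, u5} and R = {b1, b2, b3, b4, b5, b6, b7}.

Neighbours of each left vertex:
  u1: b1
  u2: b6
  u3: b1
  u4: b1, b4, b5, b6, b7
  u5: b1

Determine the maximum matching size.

3

One maximum matching: u1-b1, u2-b6, u4-b7.
The set {u1, u3, u5} has only 1 neighbour ({b1}), so by Hall's theorem at most 3 of the 5 left vertices can be matched.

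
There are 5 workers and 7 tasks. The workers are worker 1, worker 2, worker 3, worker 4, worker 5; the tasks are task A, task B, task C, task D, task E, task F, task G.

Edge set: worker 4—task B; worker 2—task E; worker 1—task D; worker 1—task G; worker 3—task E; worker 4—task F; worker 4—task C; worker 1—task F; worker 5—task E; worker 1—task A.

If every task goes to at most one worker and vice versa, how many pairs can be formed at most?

A valid assignment of size 3: worker 1→task D, worker 2→task E, worker 4→task F.
The set {worker 2, worker 3, worker 5} has only 1 neighbour ({task E}), so by Hall's theorem at most 3 of the 5 workers can be matched.

3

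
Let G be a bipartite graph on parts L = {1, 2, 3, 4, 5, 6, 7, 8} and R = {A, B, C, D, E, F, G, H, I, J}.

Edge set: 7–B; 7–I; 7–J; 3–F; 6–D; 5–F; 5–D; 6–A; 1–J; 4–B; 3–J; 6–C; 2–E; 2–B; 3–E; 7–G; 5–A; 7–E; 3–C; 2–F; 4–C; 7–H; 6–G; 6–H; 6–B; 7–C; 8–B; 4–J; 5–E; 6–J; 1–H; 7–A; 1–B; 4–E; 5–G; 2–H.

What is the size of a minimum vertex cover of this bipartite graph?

8

The 8 edges 1–J, 2–H, 3–F, 4–C, 5–E, 6–A, 7–G, 8–B form a matching, so any vertex cover needs at least 8 vertices (one per matched edge).
Conversely {1, 2, 3, 4, 5, 6, 7, 8} meets every edge and has exactly 8 vertices, so 8 is optimal.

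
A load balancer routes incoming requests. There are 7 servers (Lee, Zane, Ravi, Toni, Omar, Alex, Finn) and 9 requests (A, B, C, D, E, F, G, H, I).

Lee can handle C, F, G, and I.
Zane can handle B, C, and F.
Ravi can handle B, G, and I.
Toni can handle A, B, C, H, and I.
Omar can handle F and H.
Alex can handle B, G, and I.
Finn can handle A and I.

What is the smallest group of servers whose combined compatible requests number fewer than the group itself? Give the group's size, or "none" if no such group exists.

none

A matching saturating every server exists, for instance Lee→C, Zane→F, Ravi→G, Toni→A, Omar→H, Alex→B, Finn→I.
By Hall's marriage theorem, this means |N(S)| ≥ |S| for every subset S, so no violating subset exists.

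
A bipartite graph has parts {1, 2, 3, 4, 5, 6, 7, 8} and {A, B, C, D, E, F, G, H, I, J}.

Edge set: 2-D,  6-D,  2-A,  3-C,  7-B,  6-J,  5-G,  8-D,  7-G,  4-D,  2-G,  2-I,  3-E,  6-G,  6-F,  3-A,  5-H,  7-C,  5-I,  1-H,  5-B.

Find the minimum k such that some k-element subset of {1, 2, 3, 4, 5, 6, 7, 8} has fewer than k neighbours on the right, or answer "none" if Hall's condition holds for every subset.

Take S = {4, 8}. Its neighbourhood is {D}, so |N(S)| = 1 < |S| = 2.
No single vertex violates Hall's condition since each has at least one neighbour, so 2 is the minimum.

2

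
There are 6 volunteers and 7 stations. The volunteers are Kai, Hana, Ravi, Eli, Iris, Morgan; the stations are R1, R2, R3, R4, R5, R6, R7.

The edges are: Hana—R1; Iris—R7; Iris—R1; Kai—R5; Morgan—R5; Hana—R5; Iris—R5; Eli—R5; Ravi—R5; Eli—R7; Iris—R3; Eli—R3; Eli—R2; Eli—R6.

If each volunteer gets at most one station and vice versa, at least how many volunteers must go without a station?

A valid assignment of size 4: Kai–R5, Hana–R1, Eli–R6, Iris–R7.
The set {Kai, Ravi, Morgan} has only 1 neighbour ({R5}), so by Hall's theorem at most 4 of the 6 volunteers can be matched.
That matches 4 of the 6, leaving 2 unmatched; no matching can do better.

2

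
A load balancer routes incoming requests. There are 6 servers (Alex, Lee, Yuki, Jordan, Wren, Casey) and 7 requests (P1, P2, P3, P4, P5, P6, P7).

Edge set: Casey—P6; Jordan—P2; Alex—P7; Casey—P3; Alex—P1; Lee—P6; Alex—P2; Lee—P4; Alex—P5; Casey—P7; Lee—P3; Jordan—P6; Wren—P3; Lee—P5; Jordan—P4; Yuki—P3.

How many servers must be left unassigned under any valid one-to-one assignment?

One maximum matching: Alex-P1, Lee-P5, Yuki-P3, Jordan-P6, Casey-P7.
The set {Yuki, Wren} has only 1 neighbour ({P3}), so by Hall's theorem at most 5 of the 6 servers can be matched.
That matches 5 of the 6, leaving 1 unmatched; no matching can do better.

1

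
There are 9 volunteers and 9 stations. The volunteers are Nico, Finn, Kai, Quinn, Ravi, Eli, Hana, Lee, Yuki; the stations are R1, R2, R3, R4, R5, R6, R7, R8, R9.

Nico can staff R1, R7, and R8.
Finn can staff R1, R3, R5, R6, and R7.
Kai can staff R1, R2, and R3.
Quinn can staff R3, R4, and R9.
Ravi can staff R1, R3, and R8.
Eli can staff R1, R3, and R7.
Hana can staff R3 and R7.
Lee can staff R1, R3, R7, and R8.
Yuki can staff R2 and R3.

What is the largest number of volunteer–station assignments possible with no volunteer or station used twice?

7

For example, pair Nico-R1, Finn-R6, Kai-R2, Quinn-R4, Ravi-R8, Eli-R3, Hana-R7.
The set {Nico, Kai, Ravi, Eli, Hana, Lee, Yuki} has only 5 neighbours ({R1, R2, R3, R7, R8}), so by Hall's theorem at most 7 of the 9 volunteers can be matched.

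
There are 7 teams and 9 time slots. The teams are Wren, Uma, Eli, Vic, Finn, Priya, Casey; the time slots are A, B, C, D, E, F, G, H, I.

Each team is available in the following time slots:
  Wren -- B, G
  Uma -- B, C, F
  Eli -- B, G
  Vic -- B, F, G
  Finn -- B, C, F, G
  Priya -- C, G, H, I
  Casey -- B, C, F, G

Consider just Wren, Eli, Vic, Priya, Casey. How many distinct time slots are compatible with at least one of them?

The union of neighbours of {Wren, Eli, Vic, Priya, Casey} is {B, C, F, G, H, I}, which has 6 elements.
Since |N(S)| = 6 ≥ |S| = 5, Hall's condition holds for this subset.

6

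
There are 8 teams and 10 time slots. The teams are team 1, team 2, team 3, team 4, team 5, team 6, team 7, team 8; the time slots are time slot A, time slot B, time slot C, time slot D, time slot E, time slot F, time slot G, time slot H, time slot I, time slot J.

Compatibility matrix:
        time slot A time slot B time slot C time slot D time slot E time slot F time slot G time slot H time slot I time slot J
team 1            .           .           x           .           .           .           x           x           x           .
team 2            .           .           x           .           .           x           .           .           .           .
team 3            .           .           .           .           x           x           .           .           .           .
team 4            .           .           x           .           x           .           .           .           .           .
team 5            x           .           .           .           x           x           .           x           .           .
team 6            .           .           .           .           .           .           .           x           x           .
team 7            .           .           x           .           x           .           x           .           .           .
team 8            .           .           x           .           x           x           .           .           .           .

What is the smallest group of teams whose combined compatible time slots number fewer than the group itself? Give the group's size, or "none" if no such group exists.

Take S = {team 2, team 3, team 4, team 8}. Its neighbourhood is {time slot C, time slot E, time slot F}, so |N(S)| = 3 < |S| = 4.
Every subset of size less than 4 has at least as many neighbours as members, so 4 is the minimum.

4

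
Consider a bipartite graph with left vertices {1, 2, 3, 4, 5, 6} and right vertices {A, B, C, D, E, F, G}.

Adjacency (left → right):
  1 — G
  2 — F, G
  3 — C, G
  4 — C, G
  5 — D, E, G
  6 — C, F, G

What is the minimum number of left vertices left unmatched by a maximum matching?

2

A valid assignment of size 4: 1–G, 2–F, 3–C, 5–E.
The set {1, 2, 3, 4, 6} has only 3 neighbours ({C, F, G}), so by Hall's theorem at most 4 of the 6 left vertices can be matched.
That matches 4 of the 6, leaving 2 unmatched; no matching can do better.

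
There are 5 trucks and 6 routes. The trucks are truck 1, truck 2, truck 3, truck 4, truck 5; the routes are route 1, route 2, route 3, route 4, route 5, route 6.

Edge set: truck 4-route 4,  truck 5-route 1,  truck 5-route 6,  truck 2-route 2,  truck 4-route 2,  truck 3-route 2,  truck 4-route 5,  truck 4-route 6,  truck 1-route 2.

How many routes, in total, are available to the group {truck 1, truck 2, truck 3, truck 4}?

4

The union of neighbours of {truck 1, truck 2, truck 3, truck 4} is {route 2, route 4, route 5, route 6}, which has 4 elements.
Since |N(S)| = 4 ≥ |S| = 4, Hall's condition holds for this subset.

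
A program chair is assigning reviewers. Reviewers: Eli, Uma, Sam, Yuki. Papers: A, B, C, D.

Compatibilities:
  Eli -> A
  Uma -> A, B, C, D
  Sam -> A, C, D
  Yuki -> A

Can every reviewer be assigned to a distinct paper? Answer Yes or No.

The set {Eli, Yuki} has only 1 neighbour ({A}), so by Hall's theorem at most 3 of the 4 reviewers can be matched.
Hence no matching covers every reviewer.

No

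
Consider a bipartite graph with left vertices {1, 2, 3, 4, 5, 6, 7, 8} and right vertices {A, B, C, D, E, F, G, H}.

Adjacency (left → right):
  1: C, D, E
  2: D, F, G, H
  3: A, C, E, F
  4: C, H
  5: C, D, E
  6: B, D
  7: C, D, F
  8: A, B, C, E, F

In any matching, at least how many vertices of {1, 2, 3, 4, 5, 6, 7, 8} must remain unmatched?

A valid assignment of size 8: 1-D, 2-G, 3-E, 4-H, 5-C, 6-B, 7-F, 8-A.
All 8 left vertices are matched, so no larger matching exists.
That matches 8 of the 8, leaving 0 unmatched; no matching can do better.

0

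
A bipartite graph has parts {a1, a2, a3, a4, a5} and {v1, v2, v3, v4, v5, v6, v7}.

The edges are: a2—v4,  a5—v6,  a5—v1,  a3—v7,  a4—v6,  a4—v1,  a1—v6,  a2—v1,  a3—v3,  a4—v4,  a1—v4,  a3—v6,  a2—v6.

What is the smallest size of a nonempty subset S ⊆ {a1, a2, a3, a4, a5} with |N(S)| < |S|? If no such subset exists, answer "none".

Take S = {a1, a2, a4, a5}. Its neighbourhood is {v1, v4, v6}, so |N(S)| = 3 < |S| = 4.
Every subset of size less than 4 has at least as many neighbours as members, so 4 is the minimum.

4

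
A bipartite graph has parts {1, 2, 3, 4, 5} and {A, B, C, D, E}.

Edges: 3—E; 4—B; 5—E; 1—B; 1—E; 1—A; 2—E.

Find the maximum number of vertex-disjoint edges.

3

A valid assignment of size 3: 1→A, 2→E, 4→B.
The set {2, 3, 5} has only 1 neighbour ({E}), so by Hall's theorem at most 3 of the 5 left vertices can be matched.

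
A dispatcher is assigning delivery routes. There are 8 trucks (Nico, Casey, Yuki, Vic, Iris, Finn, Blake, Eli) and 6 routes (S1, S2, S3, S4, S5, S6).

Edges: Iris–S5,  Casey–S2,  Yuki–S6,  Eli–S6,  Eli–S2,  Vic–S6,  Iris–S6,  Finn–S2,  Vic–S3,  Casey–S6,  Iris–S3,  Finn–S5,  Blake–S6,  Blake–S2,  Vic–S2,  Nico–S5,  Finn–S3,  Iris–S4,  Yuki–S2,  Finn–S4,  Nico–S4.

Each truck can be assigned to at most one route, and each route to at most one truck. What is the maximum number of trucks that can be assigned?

5

For example, pair Nico-S5, Casey-S6, Yuki-S2, Vic-S3, Iris-S4.
The set {Nico, Casey, Yuki, Vic, Iris, Finn, Blake, Eli} has only 5 neighbours ({S2, S3, S4, S5, S6}), so by Hall's theorem at most 5 of the 8 trucks can be matched.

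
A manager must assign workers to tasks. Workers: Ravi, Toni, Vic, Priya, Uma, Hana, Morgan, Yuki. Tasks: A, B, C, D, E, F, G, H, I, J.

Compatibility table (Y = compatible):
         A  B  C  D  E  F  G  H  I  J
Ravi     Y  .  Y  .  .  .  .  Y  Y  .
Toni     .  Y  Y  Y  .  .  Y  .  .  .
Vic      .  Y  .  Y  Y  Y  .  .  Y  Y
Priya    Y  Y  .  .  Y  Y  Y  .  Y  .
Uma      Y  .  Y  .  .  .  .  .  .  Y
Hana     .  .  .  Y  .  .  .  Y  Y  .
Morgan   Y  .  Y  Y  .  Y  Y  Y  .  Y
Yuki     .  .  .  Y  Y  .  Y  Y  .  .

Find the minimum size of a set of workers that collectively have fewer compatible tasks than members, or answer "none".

none

A matching saturating every worker exists, for instance Ravi→I, Toni→B, Vic→J, Priya→A, Uma→C, Hana→D, Morgan→G, Yuki→E.
By Hall's marriage theorem, this means |N(S)| ≥ |S| for every subset S, so no violating subset exists.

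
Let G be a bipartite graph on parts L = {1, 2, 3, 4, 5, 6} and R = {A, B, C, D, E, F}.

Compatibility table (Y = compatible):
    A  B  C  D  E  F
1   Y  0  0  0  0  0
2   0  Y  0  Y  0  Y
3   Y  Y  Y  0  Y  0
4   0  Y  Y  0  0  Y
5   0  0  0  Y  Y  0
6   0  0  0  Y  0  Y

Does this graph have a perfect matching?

Yes

A valid assignment of size 6: 1-A, 2-D, 3-C, 4-B, 5-E, 6-F.
All 6 left vertices are covered.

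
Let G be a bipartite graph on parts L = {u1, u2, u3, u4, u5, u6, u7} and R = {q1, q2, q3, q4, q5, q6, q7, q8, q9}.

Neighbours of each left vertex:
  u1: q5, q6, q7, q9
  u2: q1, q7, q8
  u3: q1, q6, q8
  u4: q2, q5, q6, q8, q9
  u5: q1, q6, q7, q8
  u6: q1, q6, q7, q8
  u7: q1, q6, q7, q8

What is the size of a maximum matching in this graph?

For example, pair u1–q5, u2–q8, u3–q1, u4–q9, u5–q7, u6–q6.
The set {u2, u3, u5, u6, u7} has only 4 neighbours ({q1, q6, q7, q8}), so by Hall's theorem at most 6 of the 7 left vertices can be matched.

6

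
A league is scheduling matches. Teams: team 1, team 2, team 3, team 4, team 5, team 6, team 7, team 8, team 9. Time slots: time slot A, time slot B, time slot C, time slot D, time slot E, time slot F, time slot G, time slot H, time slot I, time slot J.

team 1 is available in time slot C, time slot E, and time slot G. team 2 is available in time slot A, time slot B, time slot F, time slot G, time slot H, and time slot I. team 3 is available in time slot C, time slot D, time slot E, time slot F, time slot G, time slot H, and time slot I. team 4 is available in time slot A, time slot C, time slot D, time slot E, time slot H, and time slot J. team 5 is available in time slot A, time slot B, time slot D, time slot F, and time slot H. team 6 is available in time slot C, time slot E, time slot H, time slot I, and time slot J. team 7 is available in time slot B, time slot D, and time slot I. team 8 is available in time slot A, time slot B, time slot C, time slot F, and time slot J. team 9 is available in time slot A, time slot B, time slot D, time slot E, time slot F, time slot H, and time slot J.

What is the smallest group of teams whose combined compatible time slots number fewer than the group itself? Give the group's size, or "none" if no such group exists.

A matching saturating every team exists, for instance team 1→time slot G, team 2→time slot B, team 3→time slot D, team 4→time slot H, team 5→time slot F, team 6→time slot E, team 7→time slot I, team 8→time slot C, team 9→time slot J.
By Hall's marriage theorem, this means |N(S)| ≥ |S| for every subset S, so no violating subset exists.

none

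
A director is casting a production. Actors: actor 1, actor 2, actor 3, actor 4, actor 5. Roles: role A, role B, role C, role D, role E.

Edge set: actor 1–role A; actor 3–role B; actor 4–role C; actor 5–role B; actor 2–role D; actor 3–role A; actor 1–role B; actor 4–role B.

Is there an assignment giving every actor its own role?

The set {actor 1, actor 3, actor 5} has only 2 neighbours ({role A, role B}), so by Hall's theorem at most 4 of the 5 actors can be matched.
Hence no matching covers every actor.

No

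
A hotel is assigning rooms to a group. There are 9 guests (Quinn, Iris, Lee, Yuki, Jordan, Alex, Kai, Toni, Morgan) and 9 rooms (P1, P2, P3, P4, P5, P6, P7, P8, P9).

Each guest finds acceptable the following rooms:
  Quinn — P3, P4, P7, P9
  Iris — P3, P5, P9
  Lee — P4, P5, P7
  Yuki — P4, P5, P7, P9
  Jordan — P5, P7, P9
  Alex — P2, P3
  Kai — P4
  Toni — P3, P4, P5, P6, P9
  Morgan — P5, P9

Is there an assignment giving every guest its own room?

The set {Quinn, Iris, Lee, Yuki, Jordan, Kai, Morgan} has only 5 neighbours ({P3, P4, P5, P7, P9}), so by Hall's theorem at most 7 of the 9 guests can be matched.
Hence no matching covers every guest.

No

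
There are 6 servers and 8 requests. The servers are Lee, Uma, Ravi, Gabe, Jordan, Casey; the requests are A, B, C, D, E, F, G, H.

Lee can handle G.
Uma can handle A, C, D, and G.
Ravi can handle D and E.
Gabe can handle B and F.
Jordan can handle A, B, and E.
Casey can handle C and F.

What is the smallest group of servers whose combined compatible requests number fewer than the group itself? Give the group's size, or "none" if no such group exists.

none

A matching saturating every server exists, for instance Lee→G, Uma→C, Ravi→D, Gabe→B, Jordan→E, Casey→F.
By Hall's marriage theorem, this means |N(S)| ≥ |S| for every subset S, so no violating subset exists.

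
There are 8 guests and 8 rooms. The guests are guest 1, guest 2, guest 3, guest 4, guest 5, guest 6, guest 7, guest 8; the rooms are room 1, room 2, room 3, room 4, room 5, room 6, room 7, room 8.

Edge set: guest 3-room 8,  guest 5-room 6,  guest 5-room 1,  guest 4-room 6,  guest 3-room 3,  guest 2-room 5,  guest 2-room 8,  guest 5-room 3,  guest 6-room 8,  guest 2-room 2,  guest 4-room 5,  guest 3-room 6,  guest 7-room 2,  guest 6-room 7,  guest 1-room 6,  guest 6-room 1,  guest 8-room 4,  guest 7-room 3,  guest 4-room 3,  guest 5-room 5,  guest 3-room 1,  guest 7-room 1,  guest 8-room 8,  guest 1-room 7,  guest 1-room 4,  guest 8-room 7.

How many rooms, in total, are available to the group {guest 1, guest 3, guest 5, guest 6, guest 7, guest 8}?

8

The union of neighbours of {guest 1, guest 3, guest 5, guest 6, guest 7, guest 8} is {room 1, room 2, room 3, room 4, room 5, room 6, room 7, room 8}, which has 8 elements.
Since |N(S)| = 8 ≥ |S| = 6, Hall's condition holds for this subset.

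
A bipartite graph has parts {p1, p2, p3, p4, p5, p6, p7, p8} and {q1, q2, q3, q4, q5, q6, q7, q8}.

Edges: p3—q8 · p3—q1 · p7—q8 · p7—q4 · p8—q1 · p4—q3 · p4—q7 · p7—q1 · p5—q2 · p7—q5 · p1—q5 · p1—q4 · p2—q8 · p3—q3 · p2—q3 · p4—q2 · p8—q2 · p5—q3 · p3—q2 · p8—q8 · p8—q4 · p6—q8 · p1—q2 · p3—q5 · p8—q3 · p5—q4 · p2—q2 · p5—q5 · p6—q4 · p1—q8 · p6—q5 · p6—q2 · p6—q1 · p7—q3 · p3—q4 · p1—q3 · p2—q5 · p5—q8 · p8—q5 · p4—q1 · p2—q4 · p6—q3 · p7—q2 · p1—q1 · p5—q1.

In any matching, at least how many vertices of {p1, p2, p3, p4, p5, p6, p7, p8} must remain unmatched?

One maximum matching: p1-q2, p2-q5, p3-q3, p4-q7, p5-q8, p6-q1, p7-q4.
The set {p1, p2, p3, p5, p6, p7, p8} has only 6 neighbours ({q1, q2, q3, q4, q5, q8}), so by Hall's theorem at most 7 of the 8 left vertices can be matched.
That matches 7 of the 8, leaving 1 unmatched; no matching can do better.

1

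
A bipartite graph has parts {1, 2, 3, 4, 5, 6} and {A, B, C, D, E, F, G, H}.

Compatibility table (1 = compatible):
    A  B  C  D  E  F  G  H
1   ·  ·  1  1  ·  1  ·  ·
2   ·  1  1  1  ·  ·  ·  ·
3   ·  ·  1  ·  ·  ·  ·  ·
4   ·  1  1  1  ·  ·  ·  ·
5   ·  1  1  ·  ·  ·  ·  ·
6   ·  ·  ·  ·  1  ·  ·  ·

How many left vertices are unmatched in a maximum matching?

For example, pair 1→F, 2→D, 3→C, 4→B, 6→E.
The set {2, 3, 4, 5} has only 3 neighbours ({B, C, D}), so by Hall's theorem at most 5 of the 6 left vertices can be matched.
That matches 5 of the 6, leaving 1 unmatched; no matching can do better.

1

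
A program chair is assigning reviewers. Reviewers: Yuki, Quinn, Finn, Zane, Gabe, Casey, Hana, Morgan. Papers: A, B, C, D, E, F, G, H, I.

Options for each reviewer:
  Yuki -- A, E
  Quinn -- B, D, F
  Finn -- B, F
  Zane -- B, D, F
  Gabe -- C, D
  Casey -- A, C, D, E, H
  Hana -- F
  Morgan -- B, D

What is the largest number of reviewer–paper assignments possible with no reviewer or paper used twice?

For example, pair Yuki-E, Quinn-D, Finn-F, Zane-B, Gabe-C, Casey-A.
The set {Quinn, Finn, Zane, Hana, Morgan} has only 3 neighbours ({B, D, F}), so by Hall's theorem at most 6 of the 8 reviewers can be matched.

6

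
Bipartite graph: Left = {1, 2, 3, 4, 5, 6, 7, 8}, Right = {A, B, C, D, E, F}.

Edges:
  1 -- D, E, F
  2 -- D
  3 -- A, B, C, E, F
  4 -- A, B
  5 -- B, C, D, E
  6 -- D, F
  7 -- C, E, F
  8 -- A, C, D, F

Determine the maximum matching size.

A valid assignment of size 6: 1-E, 2-D, 3-A, 4-B, 5-C, 6-F.
The set {1, 2, 3, 4, 5, 6, 7, 8} has only 6 neighbours ({A, B, C, D, E, F}), so by Hall's theorem at most 6 of the 8 left vertices can be matched.

6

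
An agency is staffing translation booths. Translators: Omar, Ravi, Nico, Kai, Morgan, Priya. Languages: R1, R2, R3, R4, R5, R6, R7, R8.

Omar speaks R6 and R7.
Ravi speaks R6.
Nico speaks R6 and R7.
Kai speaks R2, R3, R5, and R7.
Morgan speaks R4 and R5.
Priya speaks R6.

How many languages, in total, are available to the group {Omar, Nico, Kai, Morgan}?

The union of neighbours of {Omar, Nico, Kai, Morgan} is {R2, R3, R4, R5, R6, R7}, which has 6 elements.
Since |N(S)| = 6 ≥ |S| = 4, Hall's condition holds for this subset.

6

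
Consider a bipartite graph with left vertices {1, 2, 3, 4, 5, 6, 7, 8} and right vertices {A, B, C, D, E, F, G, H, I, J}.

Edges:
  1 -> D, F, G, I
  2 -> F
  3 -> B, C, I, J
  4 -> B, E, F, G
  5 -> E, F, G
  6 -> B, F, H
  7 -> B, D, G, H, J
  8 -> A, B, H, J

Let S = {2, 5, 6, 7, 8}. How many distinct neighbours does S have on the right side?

8

The union of neighbours of {2, 5, 6, 7, 8} is {A, B, D, E, F, G, H, J}, which has 8 elements.
Since |N(S)| = 8 ≥ |S| = 5, Hall's condition holds for this subset.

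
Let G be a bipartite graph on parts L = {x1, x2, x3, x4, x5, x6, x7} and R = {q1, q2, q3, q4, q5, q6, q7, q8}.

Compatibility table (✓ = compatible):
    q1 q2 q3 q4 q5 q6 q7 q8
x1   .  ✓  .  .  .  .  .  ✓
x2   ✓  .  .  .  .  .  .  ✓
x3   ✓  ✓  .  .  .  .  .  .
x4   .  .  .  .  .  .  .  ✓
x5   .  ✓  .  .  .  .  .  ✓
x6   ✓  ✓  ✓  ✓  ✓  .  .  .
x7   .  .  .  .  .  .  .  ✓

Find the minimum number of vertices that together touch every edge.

4

{x6, q1, q2, q8} is a vertex cover of size 4: every edge has an endpoint in this set.
No smaller cover exists because x1–q8, x2–q1, x3–q2, x6–q4 is a matching of size 4, and a cover must include an endpoint of each of these disjoint edges (König's theorem).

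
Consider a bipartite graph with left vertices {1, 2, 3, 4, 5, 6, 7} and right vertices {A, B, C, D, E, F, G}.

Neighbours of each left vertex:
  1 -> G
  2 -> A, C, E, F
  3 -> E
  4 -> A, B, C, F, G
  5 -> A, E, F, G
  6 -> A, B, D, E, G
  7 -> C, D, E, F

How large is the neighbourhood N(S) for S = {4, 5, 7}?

The union of neighbours of {4, 5, 7} is {A, B, C, D, E, F, G}, which has 7 elements.
Since |N(S)| = 7 ≥ |S| = 3, Hall's condition holds for this subset.

7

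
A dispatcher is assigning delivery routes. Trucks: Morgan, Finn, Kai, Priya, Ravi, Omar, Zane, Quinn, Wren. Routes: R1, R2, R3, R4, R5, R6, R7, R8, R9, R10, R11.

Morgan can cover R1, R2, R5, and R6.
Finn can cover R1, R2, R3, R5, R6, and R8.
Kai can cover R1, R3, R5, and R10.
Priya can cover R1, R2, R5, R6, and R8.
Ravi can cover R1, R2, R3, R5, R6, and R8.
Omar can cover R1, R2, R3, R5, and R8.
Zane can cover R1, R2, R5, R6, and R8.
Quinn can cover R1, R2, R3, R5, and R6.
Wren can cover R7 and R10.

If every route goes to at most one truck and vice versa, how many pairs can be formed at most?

A valid assignment of size 8: Morgan→R5, Finn→R3, Kai→R10, Priya→R8, Ravi→R1, Omar→R2, Zane→R6, Wren→R7.
The set {Morgan, Finn, Priya, Ravi, Omar, Zane, Quinn} has only 6 neighbours ({R1, R2, R3, R5, R6, R8}), so by Hall's theorem at most 8 of the 9 trucks can be matched.

8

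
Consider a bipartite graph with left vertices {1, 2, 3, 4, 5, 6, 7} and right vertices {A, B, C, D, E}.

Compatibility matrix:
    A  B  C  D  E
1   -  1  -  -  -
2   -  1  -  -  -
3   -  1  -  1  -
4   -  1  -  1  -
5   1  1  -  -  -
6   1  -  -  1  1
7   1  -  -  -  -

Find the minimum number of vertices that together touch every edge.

The 4 edges 1–B, 3–D, 5–A, 6–E form a matching, so any vertex cover needs at least 4 vertices (one per matched edge).
Conversely {6, A, B, D} meets every edge and has exactly 4 vertices, so 4 is optimal.

4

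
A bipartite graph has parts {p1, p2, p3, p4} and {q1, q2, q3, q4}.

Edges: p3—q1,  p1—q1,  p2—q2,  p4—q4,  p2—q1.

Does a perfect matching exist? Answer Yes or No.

No

The set {p1, p3} has only 1 neighbour ({q1}), so by Hall's theorem at most 3 of the 4 left vertices can be matched.
Hence no matching covers every left vertex.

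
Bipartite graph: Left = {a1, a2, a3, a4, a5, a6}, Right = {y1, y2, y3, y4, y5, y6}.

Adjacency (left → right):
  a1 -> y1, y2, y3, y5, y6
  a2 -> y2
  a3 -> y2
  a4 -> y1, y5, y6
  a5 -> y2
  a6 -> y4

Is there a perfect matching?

The set {a2, a3, a5} has only 1 neighbour ({y2}), so by Hall's theorem at most 4 of the 6 left vertices can be matched.
Hence no matching covers every left vertex.

No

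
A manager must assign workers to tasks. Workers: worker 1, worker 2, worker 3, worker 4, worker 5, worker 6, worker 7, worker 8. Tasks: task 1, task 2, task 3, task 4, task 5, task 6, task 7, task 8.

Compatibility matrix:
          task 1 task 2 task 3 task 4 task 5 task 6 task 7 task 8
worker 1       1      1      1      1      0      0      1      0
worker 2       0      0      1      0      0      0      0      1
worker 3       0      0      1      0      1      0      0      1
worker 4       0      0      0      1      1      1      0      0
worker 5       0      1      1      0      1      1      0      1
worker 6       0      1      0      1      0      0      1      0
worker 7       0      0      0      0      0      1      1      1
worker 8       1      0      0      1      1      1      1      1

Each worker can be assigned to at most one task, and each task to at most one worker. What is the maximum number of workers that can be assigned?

A valid assignment of size 8: worker 1–task 1, worker 2–task 3, worker 3–task 5, worker 4–task 4, worker 5–task 6, worker 6–task 2, worker 7–task 7, worker 8–task 8.
This saturates every worker, so 8 is the maximum.

8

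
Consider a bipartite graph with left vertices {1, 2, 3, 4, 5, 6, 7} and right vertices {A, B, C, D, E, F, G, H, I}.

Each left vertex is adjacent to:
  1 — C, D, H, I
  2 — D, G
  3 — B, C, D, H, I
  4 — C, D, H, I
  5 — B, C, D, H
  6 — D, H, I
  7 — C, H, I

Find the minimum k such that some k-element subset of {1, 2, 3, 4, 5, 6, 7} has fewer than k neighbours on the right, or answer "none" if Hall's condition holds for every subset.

Take S = {1, 3, 4, 5, 6, 7}. Its neighbourhood is {B, C, D, H, I}, so |N(S)| = 5 < |S| = 6.
Every subset of size less than 6 has at least as many neighbours as members, so 6 is the minimum.

6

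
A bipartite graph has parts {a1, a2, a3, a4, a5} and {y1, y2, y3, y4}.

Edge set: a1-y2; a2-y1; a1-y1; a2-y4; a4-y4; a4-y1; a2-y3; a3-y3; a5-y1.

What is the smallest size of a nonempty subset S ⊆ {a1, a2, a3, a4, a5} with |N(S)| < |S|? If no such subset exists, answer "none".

4

Take S = {a2, a3, a4, a5}. Its neighbourhood is {y1, y3, y4}, so |N(S)| = 3 < |S| = 4.
Every subset of size less than 4 has at least as many neighbours as members, so 4 is the minimum.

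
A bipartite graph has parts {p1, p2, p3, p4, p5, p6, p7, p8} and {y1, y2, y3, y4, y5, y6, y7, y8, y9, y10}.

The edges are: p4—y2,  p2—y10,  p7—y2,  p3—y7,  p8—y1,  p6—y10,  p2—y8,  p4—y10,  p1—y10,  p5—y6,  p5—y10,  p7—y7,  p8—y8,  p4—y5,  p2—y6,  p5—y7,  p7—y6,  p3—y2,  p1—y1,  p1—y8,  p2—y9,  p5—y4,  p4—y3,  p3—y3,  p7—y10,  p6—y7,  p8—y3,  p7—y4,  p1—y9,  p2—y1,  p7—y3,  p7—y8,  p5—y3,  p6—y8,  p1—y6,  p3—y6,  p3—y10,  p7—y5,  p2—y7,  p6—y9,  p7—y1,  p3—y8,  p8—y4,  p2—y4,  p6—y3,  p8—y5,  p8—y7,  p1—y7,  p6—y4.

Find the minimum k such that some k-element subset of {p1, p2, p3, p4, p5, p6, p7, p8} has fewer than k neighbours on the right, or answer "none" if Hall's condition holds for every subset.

none

A matching saturating every left vertex exists, for instance p1→y1, p2→y9, p3→y10, p4→y2, p5→y6, p6→y3, p7→y4, p8→y7.
By Hall's marriage theorem, this means |N(S)| ≥ |S| for every subset S, so no violating subset exists.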